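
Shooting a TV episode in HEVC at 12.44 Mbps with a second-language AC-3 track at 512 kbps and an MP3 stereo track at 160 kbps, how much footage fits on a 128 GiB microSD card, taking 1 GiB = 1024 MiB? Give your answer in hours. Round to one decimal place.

23.3 hours

Audio total: 512 + 160 = 672 kbps = 0.672 Mbps.
Total bitrate: 12.44 + 0.672 = 13.112 Mbps.
Capacity: 128 GiB = 1,099,512 Mb.
Recording time: 1,099,512 / 13.112 = 83,855 s ≈ 23.3 hours.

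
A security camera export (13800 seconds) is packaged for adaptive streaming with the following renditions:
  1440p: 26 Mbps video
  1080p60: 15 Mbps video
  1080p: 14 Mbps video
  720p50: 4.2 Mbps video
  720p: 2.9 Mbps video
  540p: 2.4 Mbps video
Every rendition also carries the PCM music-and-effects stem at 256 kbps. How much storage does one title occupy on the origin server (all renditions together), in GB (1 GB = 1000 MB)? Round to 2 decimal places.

113.91 GB

Audio: 256 kbps = 0.256 Mbps.
Sum of rendition bitrates: (26+0.256) + (15+0.256) + (14+0.256) + (4.2+0.256) + (2.9+0.256) + (2.4+0.256) = 66.036 Mbps.
× 13800 s = 911,297 Mb = 113,912 MB = 113.9 GB.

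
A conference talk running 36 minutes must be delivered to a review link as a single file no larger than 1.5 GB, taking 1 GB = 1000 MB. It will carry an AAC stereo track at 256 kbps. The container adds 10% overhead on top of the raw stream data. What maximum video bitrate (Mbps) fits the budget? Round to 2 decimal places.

Budget: 1.5 GB = 12000.0 Mb.
Stream payload after overhead: 12000.0 / 1.10 = 10909.1 Mb.
36 min = 2160 s
Total bitrate budget: 10909.1 Mb / 2160 s = 5.051 Mbps.
Audio: 256 kbps = 0.256 Mbps.
Video: 5.051 − 0.256 = 4.795 Mbps.

4.79 Mbps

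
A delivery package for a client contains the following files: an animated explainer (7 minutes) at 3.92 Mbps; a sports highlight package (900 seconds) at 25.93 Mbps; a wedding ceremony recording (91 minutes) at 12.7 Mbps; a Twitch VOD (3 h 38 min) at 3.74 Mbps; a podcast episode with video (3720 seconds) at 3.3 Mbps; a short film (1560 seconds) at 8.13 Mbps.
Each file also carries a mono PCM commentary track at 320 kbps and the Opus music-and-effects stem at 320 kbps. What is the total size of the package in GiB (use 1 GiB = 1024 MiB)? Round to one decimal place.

Audio total: 320 + 320 = 640 kbps = 0.640 Mbps.
animated explainer: 4.560 Mbps × 420 s = 1915.2 Mb
sports highlight package: 26.570 Mbps × 900 s = 23913.0 Mb
wedding ceremony recording: 13.340 Mbps × 5460 s = 72836.4 Mb
Twitch VOD: 4.380 Mbps × 13080 s = 57290.4 Mb
podcast episode with video: 3.940 Mbps × 3720 s = 14656.8 Mb
short film: 8.770 Mbps × 1560 s = 13681.2 Mb
Total: 184293.0 Mb = 23036.6 MB.
= 21.45 GiB.

21.5 GiB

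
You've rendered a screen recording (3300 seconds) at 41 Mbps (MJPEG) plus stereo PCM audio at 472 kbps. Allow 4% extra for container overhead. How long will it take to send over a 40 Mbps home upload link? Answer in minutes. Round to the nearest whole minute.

59 minutes

Audio: 472 kbps = 0.472 Mbps.
Total bitrate: 41.472 Mbps.
File: 41.472 Mbps × 3300 s = 136857.6 Mb.
With 4% container overhead: ×1.04. → 142331.9 Mb.
At 40 Mbps: 142331.9 / 40 = 3558.3 s ≈ 59.3 minutes.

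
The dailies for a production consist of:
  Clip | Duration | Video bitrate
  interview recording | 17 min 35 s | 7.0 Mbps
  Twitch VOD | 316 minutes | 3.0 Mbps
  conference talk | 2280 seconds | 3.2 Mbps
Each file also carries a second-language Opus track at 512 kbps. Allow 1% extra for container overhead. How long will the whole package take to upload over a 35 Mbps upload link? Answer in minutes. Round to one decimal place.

Audio: 512 kbps = 0.512 Mbps.
interview recording: 7.512 Mbps × 1055 s × 1.01 = 8004.4 Mb
Twitch VOD: 3.512 Mbps × 18960 s × 1.01 = 67253.4 Mb
conference talk: 3.712 Mbps × 2280 s × 1.01 = 8548.0 Mb
Total: 83805.8 Mb = 10475.7 MB.
At 35 Mbps: 83805.8 / 35 = 2394 s ≈ 39.9 minutes.

39.9 minutes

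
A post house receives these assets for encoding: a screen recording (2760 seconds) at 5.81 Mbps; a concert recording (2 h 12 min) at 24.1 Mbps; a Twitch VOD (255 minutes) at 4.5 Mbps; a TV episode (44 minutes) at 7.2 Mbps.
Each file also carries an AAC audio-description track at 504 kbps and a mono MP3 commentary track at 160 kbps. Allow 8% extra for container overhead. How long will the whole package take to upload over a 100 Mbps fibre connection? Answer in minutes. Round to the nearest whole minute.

56 minutes

Audio total: 504 + 160 = 664 kbps = 0.664 Mbps.
screen recording: 6.474 Mbps × 2760 s × 1.08 = 19297.7 Mb
concert recording: 24.764 Mbps × 7920 s × 1.08 = 211821.4 Mb
Twitch VOD: 5.164 Mbps × 15300 s × 1.08 = 85329.9 Mb
TV episode: 7.864 Mbps × 2640 s × 1.08 = 22421.8 Mb
Total: 338870.8 Mb = 42358.9 MB.
At 100 Mbps: 338870.8 / 100 = 3389 s ≈ 56.5 minutes.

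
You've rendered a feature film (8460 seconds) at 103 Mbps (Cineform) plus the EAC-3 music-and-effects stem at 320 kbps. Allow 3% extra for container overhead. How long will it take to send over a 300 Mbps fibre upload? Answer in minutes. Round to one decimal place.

50.0 minutes

Audio: 320 kbps = 0.320 Mbps.
Total bitrate: 103.320 Mbps.
File: 103.320 Mbps × 8460 s = 874087.2 Mb.
With 3% container overhead: ×1.03. → 900309.8 Mb.
At 300 Mbps: 900309.8 / 300 = 3001.0 s ≈ 50 minutes.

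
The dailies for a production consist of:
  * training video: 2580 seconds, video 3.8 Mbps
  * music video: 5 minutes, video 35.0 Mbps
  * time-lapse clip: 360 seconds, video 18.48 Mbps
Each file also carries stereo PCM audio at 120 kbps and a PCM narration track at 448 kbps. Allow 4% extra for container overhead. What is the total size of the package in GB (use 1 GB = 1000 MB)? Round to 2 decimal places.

Audio total: 120 + 448 = 568 kbps = 0.568 Mbps.
training video: 4.368 Mbps × 2580 s × 1.04 = 11720.2 Mb
music video: 35.568 Mbps × 300 s × 1.04 = 11097.2 Mb
time-lapse clip: 19.048 Mbps × 360 s × 1.04 = 7131.6 Mb
Total: 29949.0 Mb = 3743.6 MB.
= 3.744 GB.

3.74 GB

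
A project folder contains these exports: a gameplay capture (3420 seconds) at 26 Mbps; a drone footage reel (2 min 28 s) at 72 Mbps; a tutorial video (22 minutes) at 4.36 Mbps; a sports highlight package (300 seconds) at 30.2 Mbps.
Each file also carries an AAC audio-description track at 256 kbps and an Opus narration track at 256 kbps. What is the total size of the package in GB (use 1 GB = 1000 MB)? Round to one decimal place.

Audio total: 256 + 256 = 512 kbps = 0.512 Mbps.
gameplay capture: 26.512 Mbps × 3420 s = 90671.0 Mb
drone footage reel: 72.512 Mbps × 148 s = 10731.8 Mb
tutorial video: 4.872 Mbps × 1320 s = 6431.0 Mb
sports highlight package: 30.712 Mbps × 300 s = 9213.6 Mb
Total: 117047.5 Mb = 14630.9 MB.
= 14.63 GB.

14.6 GB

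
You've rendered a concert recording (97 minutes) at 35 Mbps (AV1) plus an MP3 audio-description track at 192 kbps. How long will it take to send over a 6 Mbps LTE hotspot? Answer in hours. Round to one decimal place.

9.5 hours

97 min = 5820 s
Audio: 192 kbps = 0.192 Mbps.
Total bitrate: 35.192 Mbps.
File: 35.192 Mbps × 5820 s = 204817.4 Mb.
At 6 Mbps: 204817.4 / 6 = 34136.2 s ≈ 9.48 hours.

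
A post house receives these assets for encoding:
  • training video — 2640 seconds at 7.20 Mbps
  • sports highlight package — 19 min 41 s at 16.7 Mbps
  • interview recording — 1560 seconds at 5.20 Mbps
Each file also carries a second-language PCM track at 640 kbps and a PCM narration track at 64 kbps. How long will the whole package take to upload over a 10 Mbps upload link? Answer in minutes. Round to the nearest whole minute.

Audio total: 640 + 64 = 704 kbps = 0.704 Mbps.
training video: 7.904 Mbps × 2640 s = 20866.6 Mb
sports highlight package: 17.404 Mbps × 1181 s = 20554.1 Mb
interview recording: 5.904 Mbps × 1560 s = 9210.2 Mb
Total: 50630.9 Mb = 6328.9 MB.
At 10 Mbps: 50630.9 / 10 = 5063 s ≈ 84.4 minutes.

84 minutes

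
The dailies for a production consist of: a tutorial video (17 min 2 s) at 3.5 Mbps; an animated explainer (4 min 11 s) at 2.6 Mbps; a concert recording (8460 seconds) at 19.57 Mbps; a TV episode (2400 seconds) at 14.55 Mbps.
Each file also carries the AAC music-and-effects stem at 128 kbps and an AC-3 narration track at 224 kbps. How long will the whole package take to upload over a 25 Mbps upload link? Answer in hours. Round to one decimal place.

Audio total: 128 + 224 = 352 kbps = 0.352 Mbps.
tutorial video: 3.852 Mbps × 1022 s = 3936.7 Mb
animated explainer: 2.952 Mbps × 251 s = 741.0 Mb
concert recording: 19.922 Mbps × 8460 s = 168540.1 Mb
TV episode: 14.902 Mbps × 2400 s = 35764.8 Mb
Total: 208982.6 Mb = 26122.8 MB.
At 25 Mbps: 208982.6 / 25 = 8359 s ≈ 2.32 hours.

2.3 hours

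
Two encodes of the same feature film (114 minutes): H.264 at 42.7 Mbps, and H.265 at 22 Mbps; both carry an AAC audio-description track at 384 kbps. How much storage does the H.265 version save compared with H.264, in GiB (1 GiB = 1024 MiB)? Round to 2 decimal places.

114 min = 6840 s
Audio: 384 kbps = 0.384 Mbps.
H.264: 43.084 Mbps × 6840 s = 294694.6 Mb = 34.307 GiB.
H.265: 22.384 Mbps × 6840 s = 153106.6 Mb = 17.824 GiB.
Saving: 34.307 − 17.824 = 16.483 GiB.

16.48 GiB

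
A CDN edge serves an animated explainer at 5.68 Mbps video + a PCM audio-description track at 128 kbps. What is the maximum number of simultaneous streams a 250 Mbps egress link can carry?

Audio: 128 kbps = 0.128 Mbps.
Per-viewer media rate: 5.808 Mbps.
250 Mbps = 250.0 Mbps; 250.0 / 5.808 = 43.04 → 43 viewers.

43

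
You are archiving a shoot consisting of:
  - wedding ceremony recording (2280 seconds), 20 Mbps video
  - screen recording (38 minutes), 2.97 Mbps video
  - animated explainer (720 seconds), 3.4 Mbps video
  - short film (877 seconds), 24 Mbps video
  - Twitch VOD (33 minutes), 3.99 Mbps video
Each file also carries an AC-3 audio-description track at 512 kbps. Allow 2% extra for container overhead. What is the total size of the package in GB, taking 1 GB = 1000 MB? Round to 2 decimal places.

11.21 GB

Audio: 512 kbps = 0.512 Mbps.
wedding ceremony recording: 20.512 Mbps × 2280 s × 1.02 = 47702.7 Mb
screen recording: 3.482 Mbps × 2280 s × 1.02 = 8097.7 Mb
animated explainer: 3.912 Mbps × 720 s × 1.02 = 2873.0 Mb
short film: 24.512 Mbps × 877 s × 1.02 = 21927.0 Mb
Twitch VOD: 4.502 Mbps × 1980 s × 1.02 = 9092.2 Mb
Total: 89692.6 Mb = 11211.6 MB.
= 11.21 GB.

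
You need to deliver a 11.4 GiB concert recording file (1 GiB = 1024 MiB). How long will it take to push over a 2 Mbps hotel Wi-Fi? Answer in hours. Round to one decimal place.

13.6 hours

File: 11.4 GiB = 97925.3 Mb.
At 2 Mbps: 97925.3 / 2 = 48962.6 s ≈ 13.6 hours.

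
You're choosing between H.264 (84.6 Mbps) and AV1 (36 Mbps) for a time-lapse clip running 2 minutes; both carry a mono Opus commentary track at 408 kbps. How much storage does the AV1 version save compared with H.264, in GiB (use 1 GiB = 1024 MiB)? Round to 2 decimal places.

2 min = 120 s
Audio: 408 kbps = 0.408 Mbps.
H.264: 85.008 Mbps × 120 s = 10201.0 Mb = 1.188 GiB.
AV1: 36.408 Mbps × 120 s = 4369.0 Mb = 0.509 GiB.
Saving: 1.188 − 0.509 = 0.679 GiB.

0.68 GiB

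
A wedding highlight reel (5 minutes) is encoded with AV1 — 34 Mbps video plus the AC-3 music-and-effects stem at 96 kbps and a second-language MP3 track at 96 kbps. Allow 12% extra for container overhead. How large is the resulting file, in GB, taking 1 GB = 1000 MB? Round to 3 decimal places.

5 min = 300 s
Audio total: 96 + 96 = 192 kbps = 0.192 Mbps.
Total bitrate: 34 + 0.192 = 34.192 Mbps.
Stream data: 34.192 Mbps × 300 s = 10257.6 Mb.
With 12% container overhead: ×1.12.
11,489 Mb ÷ 8 = 1,436 MB → 1.436 GB.

1.436 GB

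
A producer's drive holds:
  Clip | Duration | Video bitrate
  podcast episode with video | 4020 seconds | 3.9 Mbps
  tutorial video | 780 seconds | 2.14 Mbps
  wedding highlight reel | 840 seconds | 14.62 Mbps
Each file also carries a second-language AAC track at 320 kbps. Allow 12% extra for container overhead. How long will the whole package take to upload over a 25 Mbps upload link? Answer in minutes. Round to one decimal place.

Audio: 320 kbps = 0.320 Mbps.
podcast episode with video: 4.220 Mbps × 4020 s × 1.12 = 19000.1 Mb
tutorial video: 2.460 Mbps × 780 s × 1.12 = 2149.1 Mb
wedding highlight reel: 14.940 Mbps × 840 s × 1.12 = 14055.6 Mb
Total: 35204.7 Mb = 4400.6 MB.
At 25 Mbps: 35204.7 / 25 = 1408 s ≈ 23.5 minutes.

23.5 minutes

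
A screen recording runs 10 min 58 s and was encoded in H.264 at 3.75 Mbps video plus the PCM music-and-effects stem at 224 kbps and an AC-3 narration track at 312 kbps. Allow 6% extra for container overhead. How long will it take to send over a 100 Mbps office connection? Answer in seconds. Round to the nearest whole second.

30 seconds

10 min 58 s = 658 s
Audio total: 224 + 312 = 536 kbps = 0.536 Mbps.
Total bitrate: 4.286 Mbps.
File: 4.286 Mbps × 658 s = 2820.2 Mb.
With 6% container overhead: ×1.06. → 2989.4 Mb.
At 100 Mbps: 2989.4 / 100 = 29.9 s ≈ 29.9 seconds.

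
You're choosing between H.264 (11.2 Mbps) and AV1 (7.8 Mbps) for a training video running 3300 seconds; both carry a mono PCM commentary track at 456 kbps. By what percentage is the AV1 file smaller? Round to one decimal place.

29.2%

Audio: 456 kbps = 0.456 Mbps.
H.264: 11.656 Mbps × 3300 s = 38464.8 Mb = 4.478 GiB.
AV1: 8.256 Mbps × 3300 s = 27244.8 Mb = 3.172 GiB.
Reduction: (1 − 3.172/4.478) × 100 = 29.17%.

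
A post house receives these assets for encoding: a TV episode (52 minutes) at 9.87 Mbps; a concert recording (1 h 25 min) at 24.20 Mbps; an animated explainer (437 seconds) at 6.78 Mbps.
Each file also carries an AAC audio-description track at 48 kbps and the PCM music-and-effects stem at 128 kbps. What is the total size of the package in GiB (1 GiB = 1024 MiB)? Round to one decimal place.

Audio total: 48 + 128 = 176 kbps = 0.176 Mbps.
TV episode: 10.046 Mbps × 3120 s = 31343.5 Mb
concert recording: 24.376 Mbps × 5100 s = 124317.6 Mb
animated explainer: 6.956 Mbps × 437 s = 3039.8 Mb
Total: 158700.9 Mb = 19837.6 MB.
= 18.48 GiB.

18.5 GiB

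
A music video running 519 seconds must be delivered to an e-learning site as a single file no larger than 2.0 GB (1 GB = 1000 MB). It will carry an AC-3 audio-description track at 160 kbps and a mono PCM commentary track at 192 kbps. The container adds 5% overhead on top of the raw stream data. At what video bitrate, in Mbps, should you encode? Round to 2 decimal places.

Budget: 2.0 GB = 16000.0 Mb.
Stream payload after overhead: 16000.0 / 1.05 = 15238.1 Mb.
Total bitrate budget: 15238.1 Mb / 519 s = 29.360 Mbps.
Audio total: 160 + 192 = 352 kbps = 0.352 Mbps.
Video: 29.360 − 0.352 = 29.008 Mbps.

29.01 Mbps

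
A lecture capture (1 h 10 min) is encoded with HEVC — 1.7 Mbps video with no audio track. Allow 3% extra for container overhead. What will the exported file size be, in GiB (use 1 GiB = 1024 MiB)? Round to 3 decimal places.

0.856 GiB

1 h 10 min = 70 min = 4200 s
Total bitrate: 1.7 Mbps.
Stream data: 1.700 Mbps × 4200 s = 7140.0 Mb.
With 3% container overhead: ×1.03.
7,354 Mb = 919,275,000 bytes ÷ 1,073,741,824 = 0.8561 GiB.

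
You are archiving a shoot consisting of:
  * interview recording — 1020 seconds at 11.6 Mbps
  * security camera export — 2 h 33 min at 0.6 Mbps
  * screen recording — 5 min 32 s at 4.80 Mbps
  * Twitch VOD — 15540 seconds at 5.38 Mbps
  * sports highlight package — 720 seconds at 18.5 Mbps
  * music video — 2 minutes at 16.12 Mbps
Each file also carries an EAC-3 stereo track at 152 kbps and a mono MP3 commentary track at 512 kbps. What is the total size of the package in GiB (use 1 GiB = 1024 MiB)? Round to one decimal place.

15.8 GiB

Audio total: 152 + 512 = 664 kbps = 0.664 Mbps.
interview recording: 12.264 Mbps × 1020 s = 12509.3 Mb
security camera export: 1.264 Mbps × 9180 s = 11603.5 Mb
screen recording: 5.464 Mbps × 332 s = 1814.0 Mb
Twitch VOD: 6.044 Mbps × 15540 s = 93923.8 Mb
sports highlight package: 19.164 Mbps × 720 s = 13798.1 Mb
music video: 16.784 Mbps × 120 s = 2014.1 Mb
Total: 135662.8 Mb = 16957.8 MB.
= 15.79 GiB.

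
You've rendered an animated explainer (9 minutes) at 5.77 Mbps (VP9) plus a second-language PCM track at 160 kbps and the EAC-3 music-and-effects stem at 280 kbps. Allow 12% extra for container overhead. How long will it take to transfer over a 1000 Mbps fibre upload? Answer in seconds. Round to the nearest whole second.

4 seconds

9 min = 540 s
Audio total: 160 + 280 = 440 kbps = 0.440 Mbps.
Total bitrate: 6.210 Mbps.
File: 6.210 Mbps × 540 s = 3353.4 Mb.
With 12% container overhead: ×1.12. → 3755.8 Mb.
At 1000 Mbps: 3755.8 / 1000 = 3.8 s ≈ 3.76 seconds.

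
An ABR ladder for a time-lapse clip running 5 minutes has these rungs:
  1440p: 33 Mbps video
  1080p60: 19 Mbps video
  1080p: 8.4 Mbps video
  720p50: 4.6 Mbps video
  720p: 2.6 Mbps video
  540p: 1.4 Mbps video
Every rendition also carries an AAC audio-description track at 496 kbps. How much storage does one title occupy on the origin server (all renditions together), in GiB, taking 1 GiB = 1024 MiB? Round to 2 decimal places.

2.51 GiB

5 min = 300 s
Audio: 496 kbps = 0.496 Mbps.
Sum of rendition bitrates: (33+0.496) + (19+0.496) + (8.4+0.496) + (4.6+0.496) + (2.6+0.496) + (1.4+0.496) = 71.976 Mbps.
× 300 s = 21,593 Mb = 2,699 MB = 2.514 GiB.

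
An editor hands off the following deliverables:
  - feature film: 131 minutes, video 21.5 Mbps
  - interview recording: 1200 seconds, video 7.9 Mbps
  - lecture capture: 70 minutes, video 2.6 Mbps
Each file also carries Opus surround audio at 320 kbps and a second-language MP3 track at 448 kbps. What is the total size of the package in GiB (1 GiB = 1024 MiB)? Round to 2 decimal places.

Audio total: 320 + 448 = 768 kbps = 0.768 Mbps.
feature film: 22.268 Mbps × 7860 s = 175026.5 Mb
interview recording: 8.668 Mbps × 1200 s = 10401.6 Mb
lecture capture: 3.368 Mbps × 4200 s = 14145.6 Mb
Total: 199573.7 Mb = 24946.7 MB.
= 23.23 GiB.

23.23 GiB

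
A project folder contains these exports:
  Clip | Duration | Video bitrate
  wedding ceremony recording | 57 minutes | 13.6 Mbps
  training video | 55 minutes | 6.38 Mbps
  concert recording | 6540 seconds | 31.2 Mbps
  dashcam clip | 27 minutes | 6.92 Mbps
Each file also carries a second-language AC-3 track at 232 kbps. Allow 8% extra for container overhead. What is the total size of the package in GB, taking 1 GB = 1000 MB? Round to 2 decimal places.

38.65 GB

Audio: 232 kbps = 0.232 Mbps.
wedding ceremony recording: 13.832 Mbps × 3420 s × 1.08 = 51089.9 Mb
training video: 6.612 Mbps × 3300 s × 1.08 = 23565.2 Mb
concert recording: 31.432 Mbps × 6540 s × 1.08 = 222010.5 Mb
dashcam clip: 7.152 Mbps × 1620 s × 1.08 = 12513.1 Mb
Total: 309178.7 Mb = 38647.3 MB.
= 38.65 GB.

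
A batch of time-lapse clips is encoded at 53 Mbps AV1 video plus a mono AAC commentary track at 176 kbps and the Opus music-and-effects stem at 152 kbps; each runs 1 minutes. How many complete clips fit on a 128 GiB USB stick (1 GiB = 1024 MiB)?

343

Audio total: 176 + 152 = 328 kbps = 0.328 Mbps.
Total bitrate: 53.328 Mbps.
Per item: 53.328 Mbps × 60 s = 3,200 Mb = 400.0 MB.
Capacity: 128 GiB = 1,099,512 Mb; 343.63 items → 343 complete.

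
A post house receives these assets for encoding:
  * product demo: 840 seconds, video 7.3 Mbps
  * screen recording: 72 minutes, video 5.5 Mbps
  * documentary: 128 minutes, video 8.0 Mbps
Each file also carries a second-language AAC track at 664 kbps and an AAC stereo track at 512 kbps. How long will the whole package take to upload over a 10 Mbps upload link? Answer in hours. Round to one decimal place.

3.0 hours

Audio total: 664 + 512 = 1176 kbps = 1.176 Mbps.
product demo: 8.476 Mbps × 840 s = 7119.8 Mb
screen recording: 6.676 Mbps × 4320 s = 28840.3 Mb
documentary: 9.176 Mbps × 7680 s = 70471.7 Mb
Total: 106431.8 Mb = 13304.0 MB.
At 10 Mbps: 106431.8 / 10 = 10643 s ≈ 2.96 hours.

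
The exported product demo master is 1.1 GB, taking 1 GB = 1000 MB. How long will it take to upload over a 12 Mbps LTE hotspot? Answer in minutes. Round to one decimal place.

12.2 minutes

File: 1.1 GB = 8800.0 Mb.
At 12 Mbps: 8800.0 / 12 = 733.3 s ≈ 12.2 minutes.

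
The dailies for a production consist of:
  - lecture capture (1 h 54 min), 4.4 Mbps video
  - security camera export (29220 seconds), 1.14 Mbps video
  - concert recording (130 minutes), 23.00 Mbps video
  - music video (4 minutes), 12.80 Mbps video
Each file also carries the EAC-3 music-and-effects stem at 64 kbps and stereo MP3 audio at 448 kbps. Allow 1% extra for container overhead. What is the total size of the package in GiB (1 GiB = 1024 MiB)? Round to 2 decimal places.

Audio total: 64 + 448 = 512 kbps = 0.512 Mbps.
lecture capture: 4.912 Mbps × 6840 s × 1.01 = 33934.1 Mb
security camera export: 1.652 Mbps × 29220 s × 1.01 = 48754.2 Mb
concert recording: 23.512 Mbps × 7800 s × 1.01 = 185227.5 Mb
music video: 13.312 Mbps × 240 s × 1.01 = 3226.8 Mb
Total: 271142.6 Mb = 33892.8 MB.
= 31.57 GiB.

31.57 GiB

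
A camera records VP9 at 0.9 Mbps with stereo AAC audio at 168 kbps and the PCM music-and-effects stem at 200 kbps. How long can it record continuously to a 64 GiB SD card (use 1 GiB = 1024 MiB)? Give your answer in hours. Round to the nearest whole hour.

Audio total: 168 + 200 = 368 kbps = 0.368 Mbps.
Total bitrate: 0.9 + 0.368 = 1.268 Mbps.
Capacity: 64 GiB = 549,756 Mb.
Recording time: 549,756 / 1.268 = 433,561 s ≈ 120 hours.

120 hours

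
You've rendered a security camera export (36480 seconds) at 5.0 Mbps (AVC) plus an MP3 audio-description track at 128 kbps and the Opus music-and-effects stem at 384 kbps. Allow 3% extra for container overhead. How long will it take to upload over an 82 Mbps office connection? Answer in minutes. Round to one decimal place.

Audio total: 128 + 384 = 512 kbps = 0.512 Mbps.
Total bitrate: 5.512 Mbps.
File: 5.512 Mbps × 36480 s = 201077.8 Mb.
With 3% container overhead: ×1.03. → 207110.1 Mb.
At 82 Mbps: 207110.1 / 82 = 2525.7 s ≈ 42.1 minutes.

42.1 minutes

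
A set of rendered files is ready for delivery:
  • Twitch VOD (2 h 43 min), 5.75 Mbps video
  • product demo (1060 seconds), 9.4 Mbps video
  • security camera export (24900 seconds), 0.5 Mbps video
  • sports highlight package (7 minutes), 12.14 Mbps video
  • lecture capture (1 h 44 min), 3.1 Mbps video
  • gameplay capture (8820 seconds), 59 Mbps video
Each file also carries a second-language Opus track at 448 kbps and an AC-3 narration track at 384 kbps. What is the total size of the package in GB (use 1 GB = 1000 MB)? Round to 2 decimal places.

83.26 GB

Audio total: 448 + 384 = 832 kbps = 0.832 Mbps.
Twitch VOD: 6.582 Mbps × 9780 s = 64372.0 Mb
product demo: 10.232 Mbps × 1060 s = 10845.9 Mb
security camera export: 1.332 Mbps × 24900 s = 33166.8 Mb
sports highlight package: 12.972 Mbps × 420 s = 5448.2 Mb
lecture capture: 3.932 Mbps × 6240 s = 24535.7 Mb
gameplay capture: 59.832 Mbps × 8820 s = 527718.2 Mb
Total: 666086.8 Mb = 83260.9 MB.
= 83.26 GB.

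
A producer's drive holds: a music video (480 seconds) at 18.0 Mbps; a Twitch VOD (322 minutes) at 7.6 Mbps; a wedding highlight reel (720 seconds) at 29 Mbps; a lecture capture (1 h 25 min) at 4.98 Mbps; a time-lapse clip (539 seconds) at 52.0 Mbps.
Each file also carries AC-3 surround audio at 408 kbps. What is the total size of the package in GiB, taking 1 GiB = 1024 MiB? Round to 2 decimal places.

27.99 GiB

Audio: 408 kbps = 0.408 Mbps.
music video: 18.408 Mbps × 480 s = 8835.8 Mb
Twitch VOD: 8.008 Mbps × 19320 s = 154714.6 Mb
wedding highlight reel: 29.408 Mbps × 720 s = 21173.8 Mb
lecture capture: 5.388 Mbps × 5100 s = 27478.8 Mb
time-lapse clip: 52.408 Mbps × 539 s = 28247.9 Mb
Total: 240450.9 Mb = 30056.4 MB.
= 27.99 GiB.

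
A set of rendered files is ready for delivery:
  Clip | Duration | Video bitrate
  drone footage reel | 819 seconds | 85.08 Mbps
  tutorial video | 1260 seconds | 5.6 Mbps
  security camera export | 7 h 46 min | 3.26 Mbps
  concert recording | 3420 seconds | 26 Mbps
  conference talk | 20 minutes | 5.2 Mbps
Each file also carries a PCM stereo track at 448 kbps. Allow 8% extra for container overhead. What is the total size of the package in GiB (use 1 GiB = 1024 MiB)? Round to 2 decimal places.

35.02 GiB

Audio: 448 kbps = 0.448 Mbps.
drone footage reel: 85.528 Mbps × 819 s × 1.08 = 75651.2 Mb
tutorial video: 6.048 Mbps × 1260 s × 1.08 = 8230.1 Mb
security camera export: 3.708 Mbps × 27960 s × 1.08 = 111969.7 Mb
concert recording: 26.448 Mbps × 3420 s × 1.08 = 97688.3 Mb
conference talk: 5.648 Mbps × 1200 s × 1.08 = 7319.8 Mb
Total: 300859.2 Mb = 37607.4 MB.
= 35.02 GiB.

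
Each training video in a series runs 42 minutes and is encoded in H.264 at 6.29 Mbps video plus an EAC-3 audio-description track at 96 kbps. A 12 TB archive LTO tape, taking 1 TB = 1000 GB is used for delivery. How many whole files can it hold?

42 min = 2520 s
Audio: 96 kbps = 0.096 Mbps.
Total bitrate: 6.386 Mbps.
Per item: 6.386 Mbps × 2520 s = 16,093 Mb = 2,012 MB.
Capacity: 12 TB = 96,000,000 Mb; 5965.43 items → 5965 complete.

5965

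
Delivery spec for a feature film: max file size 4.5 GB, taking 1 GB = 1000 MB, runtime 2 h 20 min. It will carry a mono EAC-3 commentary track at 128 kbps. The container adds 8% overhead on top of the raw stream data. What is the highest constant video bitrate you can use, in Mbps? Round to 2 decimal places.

Budget: 4.5 GB = 36000.0 Mb.
Stream payload after overhead: 36000.0 / 1.08 = 33333.3 Mb.
2 h 20 min = 140 min = 8400 s
Total bitrate budget: 33333.3 Mb / 8400 s = 3.968 Mbps.
Audio: 128 kbps = 0.128 Mbps.
Video: 3.968 − 0.128 = 3.840 Mbps.

3.84 Mbps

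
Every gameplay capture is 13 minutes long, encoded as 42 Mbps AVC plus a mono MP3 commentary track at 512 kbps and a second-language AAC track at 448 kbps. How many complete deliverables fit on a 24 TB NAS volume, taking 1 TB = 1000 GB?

13 min = 780 s
Audio total: 512 + 448 = 960 kbps = 0.960 Mbps.
Total bitrate: 42.960 Mbps.
Per item: 42.960 Mbps × 780 s = 33,509 Mb = 4,189 MB.
Capacity: 24 TB = 192,000,000 Mb; 5729.84 items → 5729 complete.

5729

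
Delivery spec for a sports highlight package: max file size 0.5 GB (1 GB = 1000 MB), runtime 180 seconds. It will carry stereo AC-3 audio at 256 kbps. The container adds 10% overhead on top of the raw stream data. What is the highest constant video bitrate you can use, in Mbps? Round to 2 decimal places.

Budget: 0.5 GB = 4000.0 Mb.
Stream payload after overhead: 4000.0 / 1.10 = 3636.4 Mb.
Total bitrate budget: 3636.4 Mb / 180 s = 20.202 Mbps.
Audio: 256 kbps = 0.256 Mbps.
Video: 20.202 − 0.256 = 19.946 Mbps.

19.95 Mbps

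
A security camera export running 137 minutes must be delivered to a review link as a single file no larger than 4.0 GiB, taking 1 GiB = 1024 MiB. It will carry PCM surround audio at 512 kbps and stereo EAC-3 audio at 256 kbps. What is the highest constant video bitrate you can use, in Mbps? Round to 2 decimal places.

3.41 Mbps

Budget: 4.0 GiB = 34359.7 Mb.
137 min = 8220 s
Total bitrate budget: 34359.7 Mb / 8220 s = 4.180 Mbps.
Audio total: 512 + 256 = 768 kbps = 0.768 Mbps.
Video: 4.180 − 0.768 = 3.412 Mbps.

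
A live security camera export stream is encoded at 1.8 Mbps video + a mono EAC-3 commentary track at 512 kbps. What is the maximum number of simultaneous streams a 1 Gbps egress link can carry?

432

Audio: 512 kbps = 0.512 Mbps.
Per-viewer media rate: 2.312 Mbps.
1 Gbps = 1,000 Mbps; 1,000 / 2.312 = 432.53 → 432 viewers.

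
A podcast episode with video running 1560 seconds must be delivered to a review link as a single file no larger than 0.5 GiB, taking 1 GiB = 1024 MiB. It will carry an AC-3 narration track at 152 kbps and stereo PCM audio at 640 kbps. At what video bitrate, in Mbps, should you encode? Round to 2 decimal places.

1.96 Mbps

Budget: 0.5 GiB = 4295.0 Mb.
Total bitrate budget: 4295.0 Mb / 1560 s = 2.753 Mbps.
Audio total: 152 + 640 = 792 kbps = 0.792 Mbps.
Video: 2.753 − 0.792 = 1.961 Mbps.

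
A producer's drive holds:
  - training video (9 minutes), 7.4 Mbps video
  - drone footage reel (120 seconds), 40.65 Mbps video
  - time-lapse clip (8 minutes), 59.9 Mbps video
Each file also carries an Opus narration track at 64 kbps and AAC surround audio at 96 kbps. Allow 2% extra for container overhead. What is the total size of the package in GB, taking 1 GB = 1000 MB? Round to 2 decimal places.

4.82 GB

Audio total: 64 + 96 = 160 kbps = 0.160 Mbps.
training video: 7.560 Mbps × 540 s × 1.02 = 4164.0 Mb
drone footage reel: 40.810 Mbps × 120 s × 1.02 = 4995.1 Mb
time-lapse clip: 60.060 Mbps × 480 s × 1.02 = 29405.4 Mb
Total: 38564.6 Mb = 4820.6 MB.
= 4.821 GB.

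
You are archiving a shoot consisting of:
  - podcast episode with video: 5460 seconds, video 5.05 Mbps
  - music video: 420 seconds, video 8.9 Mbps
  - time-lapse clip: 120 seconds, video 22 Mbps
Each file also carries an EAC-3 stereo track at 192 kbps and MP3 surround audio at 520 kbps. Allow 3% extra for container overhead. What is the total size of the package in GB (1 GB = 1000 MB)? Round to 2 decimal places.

Audio total: 192 + 520 = 712 kbps = 0.712 Mbps.
podcast episode with video: 5.762 Mbps × 5460 s × 1.03 = 32404.3 Mb
music video: 9.612 Mbps × 420 s × 1.03 = 4158.2 Mb
time-lapse clip: 22.712 Mbps × 120 s × 1.03 = 2807.2 Mb
Total: 39369.7 Mb = 4921.2 MB.
= 4.921 GB.

4.92 GB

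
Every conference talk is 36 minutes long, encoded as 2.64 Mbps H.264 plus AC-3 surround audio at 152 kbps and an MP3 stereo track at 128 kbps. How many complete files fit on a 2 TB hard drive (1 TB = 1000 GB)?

36 min = 2160 s
Audio total: 152 + 128 = 280 kbps = 0.280 Mbps.
Total bitrate: 2.920 Mbps.
Per item: 2.920 Mbps × 2160 s = 6,307 Mb = 788.4 MB.
Capacity: 2 TB = 16,000,000 Mb; 2536.78 items → 2536 complete.

2536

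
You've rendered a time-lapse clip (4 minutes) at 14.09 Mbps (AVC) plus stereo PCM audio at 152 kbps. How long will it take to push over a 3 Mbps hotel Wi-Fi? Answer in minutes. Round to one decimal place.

19.0 minutes

4 min = 240 s
Audio: 152 kbps = 0.152 Mbps.
Total bitrate: 14.242 Mbps.
File: 14.242 Mbps × 240 s = 3418.1 Mb.
At 3 Mbps: 3418.1 / 3 = 1139.4 s ≈ 19 minutes.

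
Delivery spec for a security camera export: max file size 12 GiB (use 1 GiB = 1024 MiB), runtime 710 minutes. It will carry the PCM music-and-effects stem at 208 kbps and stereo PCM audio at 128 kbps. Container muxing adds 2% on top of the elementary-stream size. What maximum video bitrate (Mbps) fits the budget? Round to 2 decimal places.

Budget: 12 GiB = 103079.2 Mb.
Stream payload after overhead: 103079.2 / 1.02 = 101058.1 Mb.
710 min = 42600 s
Total bitrate budget: 101058.1 Mb / 42600 s = 2.372 Mbps.
Audio total: 208 + 128 = 336 kbps = 0.336 Mbps.
Video: 2.372 − 0.336 = 2.036 Mbps.

2.04 Mbps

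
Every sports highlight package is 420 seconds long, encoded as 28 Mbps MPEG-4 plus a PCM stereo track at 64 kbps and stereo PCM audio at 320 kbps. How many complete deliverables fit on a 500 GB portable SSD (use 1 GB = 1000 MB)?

335

Audio total: 64 + 320 = 384 kbps = 0.384 Mbps.
Total bitrate: 28.384 Mbps.
Per item: 28.384 Mbps × 420 s = 11,921 Mb = 1,490 MB.
Capacity: 500 GB = 4,000,000 Mb; 335.53 items → 335 complete.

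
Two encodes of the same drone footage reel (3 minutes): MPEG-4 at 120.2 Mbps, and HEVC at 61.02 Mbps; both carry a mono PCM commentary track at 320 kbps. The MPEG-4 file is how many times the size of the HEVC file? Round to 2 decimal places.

3 min = 180 s
Audio: 320 kbps = 0.320 Mbps.
MPEG-4: 120.520 Mbps × 180 s = 21693.6 Mb = 2.525 GiB.
HEVC: 61.340 Mbps × 180 s = 11041.2 Mb = 1.285 GiB.
Ratio: 2.525 / 1.285 = 1.965.

1.96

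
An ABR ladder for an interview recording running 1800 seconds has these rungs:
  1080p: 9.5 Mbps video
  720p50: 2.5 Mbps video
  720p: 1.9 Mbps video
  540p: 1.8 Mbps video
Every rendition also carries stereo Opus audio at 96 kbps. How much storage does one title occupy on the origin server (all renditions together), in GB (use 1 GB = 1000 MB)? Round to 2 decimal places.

Audio: 96 kbps = 0.096 Mbps.
Sum of rendition bitrates: (9.5+0.096) + (2.5+0.096) + (1.9+0.096) + (1.8+0.096) = 16.084 Mbps.
× 1800 s = 28,951 Mb = 3,619 MB = 3.619 GB.

3.62 GB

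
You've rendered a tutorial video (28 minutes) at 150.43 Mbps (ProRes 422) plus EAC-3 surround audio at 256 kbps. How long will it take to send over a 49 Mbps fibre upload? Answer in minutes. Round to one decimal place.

86.1 minutes

28 min = 1680 s
Audio: 256 kbps = 0.256 Mbps.
Total bitrate: 150.686 Mbps.
File: 150.686 Mbps × 1680 s = 253152.5 Mb.
At 49 Mbps: 253152.5 / 49 = 5166.4 s ≈ 86.1 minutes.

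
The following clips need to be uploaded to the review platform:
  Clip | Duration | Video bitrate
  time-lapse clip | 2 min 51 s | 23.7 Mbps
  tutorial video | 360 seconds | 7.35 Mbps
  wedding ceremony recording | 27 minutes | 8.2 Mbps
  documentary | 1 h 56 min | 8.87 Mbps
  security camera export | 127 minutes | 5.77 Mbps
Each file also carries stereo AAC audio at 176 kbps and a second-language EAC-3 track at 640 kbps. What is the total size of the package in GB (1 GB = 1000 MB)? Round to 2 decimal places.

17.42 GB

Audio total: 176 + 640 = 816 kbps = 0.816 Mbps.
time-lapse clip: 24.516 Mbps × 171 s = 4192.2 Mb
tutorial video: 8.166 Mbps × 360 s = 2939.8 Mb
wedding ceremony recording: 9.016 Mbps × 1620 s = 14605.9 Mb
documentary: 9.686 Mbps × 6960 s = 67414.6 Mb
security camera export: 6.586 Mbps × 7620 s = 50185.3 Mb
Total: 139337.8 Mb = 17417.2 MB.
= 17.42 GB.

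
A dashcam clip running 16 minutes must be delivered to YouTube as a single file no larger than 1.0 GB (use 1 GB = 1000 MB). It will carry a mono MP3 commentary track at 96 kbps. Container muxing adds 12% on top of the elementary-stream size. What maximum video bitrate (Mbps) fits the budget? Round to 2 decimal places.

Budget: 1.0 GB = 8000.0 Mb.
Stream payload after overhead: 8000.0 / 1.12 = 7142.9 Mb.
16 min = 960 s
Total bitrate budget: 7142.9 Mb / 960 s = 7.440 Mbps.
Audio: 96 kbps = 0.096 Mbps.
Video: 7.440 − 0.096 = 7.344 Mbps.

7.34 Mbps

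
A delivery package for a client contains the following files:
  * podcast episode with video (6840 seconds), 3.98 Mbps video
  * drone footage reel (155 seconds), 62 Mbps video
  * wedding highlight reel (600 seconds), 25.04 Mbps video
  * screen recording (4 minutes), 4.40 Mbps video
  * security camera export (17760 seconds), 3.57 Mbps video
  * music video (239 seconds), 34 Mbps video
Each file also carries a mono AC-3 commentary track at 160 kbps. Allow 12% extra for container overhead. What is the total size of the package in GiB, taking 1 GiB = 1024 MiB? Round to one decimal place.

Audio: 160 kbps = 0.160 Mbps.
podcast episode with video: 4.140 Mbps × 6840 s × 1.12 = 31715.7 Mb
drone footage reel: 62.160 Mbps × 155 s × 1.12 = 10791.0 Mb
wedding highlight reel: 25.200 Mbps × 600 s × 1.12 = 16934.4 Mb
screen recording: 4.560 Mbps × 240 s × 1.12 = 1225.7 Mb
security camera export: 3.730 Mbps × 17760 s × 1.12 = 74194.2 Mb
music video: 34.160 Mbps × 239 s × 1.12 = 9143.9 Mb
Total: 144004.9 Mb = 18000.6 MB.
= 16.76 GiB.

16.8 GiB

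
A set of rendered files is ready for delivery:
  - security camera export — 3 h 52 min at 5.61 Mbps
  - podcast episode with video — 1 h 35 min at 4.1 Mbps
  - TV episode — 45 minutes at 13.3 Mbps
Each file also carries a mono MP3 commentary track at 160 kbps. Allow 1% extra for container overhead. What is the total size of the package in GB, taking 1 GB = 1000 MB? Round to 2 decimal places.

17.79 GB

Audio: 160 kbps = 0.160 Mbps.
security camera export: 5.770 Mbps × 13920 s × 1.01 = 81121.6 Mb
podcast episode with video: 4.260 Mbps × 5700 s × 1.01 = 24524.8 Mb
TV episode: 13.460 Mbps × 2700 s × 1.01 = 36705.4 Mb
Total: 142351.8 Mb = 17794.0 MB.
= 17.79 GB.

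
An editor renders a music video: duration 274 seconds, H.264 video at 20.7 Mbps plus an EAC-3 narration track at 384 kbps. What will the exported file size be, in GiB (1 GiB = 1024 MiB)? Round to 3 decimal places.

0.673 GiB

Audio: 384 kbps = 0.384 Mbps.
Total bitrate: 20.7 + 0.384 = 21.084 Mbps.
Stream data: 21.084 Mbps × 274 s = 5777.0 Mb.
5,777 Mb = 722,127,000 bytes ÷ 1,073,741,824 = 0.6725 GiB.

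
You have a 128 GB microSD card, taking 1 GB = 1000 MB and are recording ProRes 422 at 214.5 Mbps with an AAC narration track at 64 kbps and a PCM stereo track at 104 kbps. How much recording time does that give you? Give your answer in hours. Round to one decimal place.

Audio total: 64 + 104 = 168 kbps = 0.168 Mbps.
Total bitrate: 214.5 + 0.168 = 214.668 Mbps.
Capacity: 128 GB = 1,024,000 Mb.
Recording time: 1,024,000 / 214.668 = 4,770 s ≈ 1.33 hours.

1.3 hours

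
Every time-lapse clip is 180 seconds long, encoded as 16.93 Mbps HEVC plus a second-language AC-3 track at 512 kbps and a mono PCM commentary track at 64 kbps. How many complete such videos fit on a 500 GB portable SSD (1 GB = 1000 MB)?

Audio total: 512 + 64 = 576 kbps = 0.576 Mbps.
Total bitrate: 17.506 Mbps.
Per item: 17.506 Mbps × 180 s = 3,151 Mb = 393.9 MB.
Capacity: 500 GB = 4,000,000 Mb; 1269.41 items → 1269 complete.

1269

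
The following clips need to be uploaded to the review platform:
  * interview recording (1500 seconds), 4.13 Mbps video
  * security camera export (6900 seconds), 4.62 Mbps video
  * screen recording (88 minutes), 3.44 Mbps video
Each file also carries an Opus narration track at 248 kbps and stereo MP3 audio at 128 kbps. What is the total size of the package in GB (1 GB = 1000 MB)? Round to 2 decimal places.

Audio total: 248 + 128 = 376 kbps = 0.376 Mbps.
interview recording: 4.506 Mbps × 1500 s = 6759.0 Mb
security camera export: 4.996 Mbps × 6900 s = 34472.4 Mb
screen recording: 3.816 Mbps × 5280 s = 20148.5 Mb
Total: 61379.9 Mb = 7672.5 MB.
= 7.672 GB.

7.67 GB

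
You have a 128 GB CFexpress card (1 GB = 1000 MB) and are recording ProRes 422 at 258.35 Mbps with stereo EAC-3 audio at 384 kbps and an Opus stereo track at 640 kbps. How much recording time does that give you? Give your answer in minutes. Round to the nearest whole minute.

Audio total: 384 + 640 = 1024 kbps = 1.024 Mbps.
Total bitrate: 258.35 + 1.024 = 259.374 Mbps.
Capacity: 128 GB = 1,024,000 Mb.
Recording time: 1,024,000 / 259.374 = 3,948 s ≈ 65.8 minutes.

66 minutes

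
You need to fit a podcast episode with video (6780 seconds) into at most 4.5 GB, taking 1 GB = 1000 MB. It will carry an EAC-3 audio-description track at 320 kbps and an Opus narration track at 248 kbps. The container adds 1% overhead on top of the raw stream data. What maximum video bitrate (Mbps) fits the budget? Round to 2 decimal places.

4.69 Mbps

Budget: 4.5 GB = 36000.0 Mb.
Stream payload after overhead: 36000.0 / 1.01 = 35643.6 Mb.
Total bitrate budget: 35643.6 Mb / 6780 s = 5.257 Mbps.
Audio total: 320 + 248 = 568 kbps = 0.568 Mbps.
Video: 5.257 − 0.568 = 4.689 Mbps.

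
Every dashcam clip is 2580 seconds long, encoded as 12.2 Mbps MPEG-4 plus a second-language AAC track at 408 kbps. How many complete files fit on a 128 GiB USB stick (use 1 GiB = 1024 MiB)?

33

Audio: 408 kbps = 0.408 Mbps.
Total bitrate: 12.608 Mbps.
Per item: 12.608 Mbps × 2580 s = 32,529 Mb = 4,066 MB.
Capacity: 128 GiB = 1,099,512 Mb; 33.80 items → 33 complete.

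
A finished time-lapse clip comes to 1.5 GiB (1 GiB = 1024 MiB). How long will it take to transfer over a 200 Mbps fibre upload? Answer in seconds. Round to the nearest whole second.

File: 1.5 GiB = 12884.9 Mb.
At 200 Mbps: 12884.9 / 200 = 64.4 s ≈ 64.4 seconds.

64 seconds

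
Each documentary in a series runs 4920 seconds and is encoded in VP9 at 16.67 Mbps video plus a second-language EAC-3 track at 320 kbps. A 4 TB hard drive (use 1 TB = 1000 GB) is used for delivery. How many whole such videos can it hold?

382

Audio: 320 kbps = 0.320 Mbps.
Total bitrate: 16.990 Mbps.
Per item: 16.990 Mbps × 4920 s = 83,591 Mb = 10,449 MB.
Capacity: 4 TB = 32,000,000 Mb; 382.82 items → 382 complete.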